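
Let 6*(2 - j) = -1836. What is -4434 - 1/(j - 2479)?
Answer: -9626213/2171 ≈ -4434.0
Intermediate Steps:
j = 308 (j = 2 - ⅙*(-1836) = 2 + 306 = 308)
-4434 - 1/(j - 2479) = -4434 - 1/(308 - 2479) = -4434 - 1/(-2171) = -4434 - 1*(-1/2171) = -4434 + 1/2171 = -9626213/2171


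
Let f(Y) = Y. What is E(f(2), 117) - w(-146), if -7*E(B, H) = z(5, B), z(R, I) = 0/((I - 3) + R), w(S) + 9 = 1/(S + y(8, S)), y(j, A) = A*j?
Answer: 11827/1314 ≈ 9.0008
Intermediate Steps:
w(S) = -9 + 1/(9*S) (w(S) = -9 + 1/(S + S*8) = -9 + 1/(S + 8*S) = -9 + 1/(9*S))
z(R, I) = 0 (z(R, I) = 0/((-3 + I) + R) = 0/(-3 + I + R) = 0)
E(B, H) = 0 (E(B, H) = -⅐*0 = 0)
E(f(2), 117) - w(-146) = 0 - (-9 + (⅑)/(-146)) = 0 - (-9 + (⅑)*(-1/146)) = 0 - (-9 - 1/1314) = 0 - 1*(-11827/1314) = 0 + 11827/1314 = 11827/1314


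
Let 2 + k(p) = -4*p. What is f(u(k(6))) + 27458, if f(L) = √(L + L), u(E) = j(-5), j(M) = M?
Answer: 27458 + I*√10 ≈ 27458.0 + 3.1623*I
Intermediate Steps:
k(p) = -2 - 4*p
u(E) = -5
f(L) = √2*√L (f(L) = √(2*L) = √2*√L)
f(u(k(6))) + 27458 = √2*√(-5) + 27458 = √2*(I*√5) + 27458 = I*√10 + 27458 = 27458 + I*√10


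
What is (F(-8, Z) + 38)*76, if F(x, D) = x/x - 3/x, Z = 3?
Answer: 5985/2 ≈ 2992.5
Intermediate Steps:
F(x, D) = 1 - 3/x
(F(-8, Z) + 38)*76 = ((-3 - 8)/(-8) + 38)*76 = (-⅛*(-11) + 38)*76 = (11/8 + 38)*76 = (315/8)*76 = 5985/2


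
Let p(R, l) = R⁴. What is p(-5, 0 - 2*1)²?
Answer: 390625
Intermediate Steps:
p(-5, 0 - 2*1)² = ((-5)⁴)² = 625² = 390625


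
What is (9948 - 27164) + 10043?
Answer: -7173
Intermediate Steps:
(9948 - 27164) + 10043 = -17216 + 10043 = -7173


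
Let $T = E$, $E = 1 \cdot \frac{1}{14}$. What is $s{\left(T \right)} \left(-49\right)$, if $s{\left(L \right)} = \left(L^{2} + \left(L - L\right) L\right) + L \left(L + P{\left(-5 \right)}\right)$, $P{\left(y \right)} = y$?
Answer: $17$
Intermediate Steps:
$E = \frac{1}{14}$ ($E = 1 \cdot \frac{1}{14} = \frac{1}{14} \approx 0.071429$)
$T = \frac{1}{14} \approx 0.071429$
$s{\left(L \right)} = L^{2} + L \left(-5 + L\right)$ ($s{\left(L \right)} = \left(L^{2} + \left(L - L\right) L\right) + L \left(L - 5\right) = \left(L^{2} + 0 L\right) + L \left(-5 + L\right) = \left(L^{2} + 0\right) + L \left(-5 + L\right) = L^{2} + L \left(-5 + L\right)$)
$s{\left(T \right)} \left(-49\right) = \frac{-5 + 2 \cdot \frac{1}{14}}{14} \left(-49\right) = \frac{-5 + \frac{1}{7}}{14} \left(-49\right) = \frac{1}{14} \left(- \frac{34}{7}\right) \left(-49\right) = \left(- \frac{17}{49}\right) \left(-49\right) = 17$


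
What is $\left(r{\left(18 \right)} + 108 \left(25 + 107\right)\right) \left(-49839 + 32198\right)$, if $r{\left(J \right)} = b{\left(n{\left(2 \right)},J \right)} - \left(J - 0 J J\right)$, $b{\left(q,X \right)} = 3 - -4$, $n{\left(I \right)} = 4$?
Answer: $-251296045$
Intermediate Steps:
$b{\left(q,X \right)} = 7$ ($b{\left(q,X \right)} = 3 + 4 = 7$)
$r{\left(J \right)} = 7 - J$ ($r{\left(J \right)} = 7 - \left(J - 0 J J\right) = 7 - \left(J - 0 J\right) = 7 - \left(J - 0\right) = 7 - \left(J + 0\right) = 7 - J$)
$\left(r{\left(18 \right)} + 108 \left(25 + 107\right)\right) \left(-49839 + 32198\right) = \left(\left(7 - 18\right) + 108 \left(25 + 107\right)\right) \left(-49839 + 32198\right) = \left(\left(7 - 18\right) + 108 \cdot 132\right) \left(-17641\right) = \left(-11 + 14256\right) \left(-17641\right) = 14245 \left(-17641\right) = -251296045$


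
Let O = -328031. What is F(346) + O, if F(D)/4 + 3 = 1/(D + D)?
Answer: -56751438/173 ≈ -3.2804e+5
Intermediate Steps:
F(D) = -12 + 2/D (F(D) = -12 + 4/(D + D) = -12 + 4/((2*D)) = -12 + 4*(1/(2*D)) = -12 + 2/D)
F(346) + O = (-12 + 2/346) - 328031 = (-12 + 2*(1/346)) - 328031 = (-12 + 1/173) - 328031 = -2075/173 - 328031 = -56751438/173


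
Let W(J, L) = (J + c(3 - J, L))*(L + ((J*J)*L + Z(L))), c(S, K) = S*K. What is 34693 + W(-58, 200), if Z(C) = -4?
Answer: 8171552125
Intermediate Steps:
c(S, K) = K*S
W(J, L) = (J + L*(3 - J))*(-4 + L + L*J²) (W(J, L) = (J + L*(3 - J))*(L + ((J*J)*L - 4)) = (J + L*(3 - J))*(L + (J²*L - 4)) = (J + L*(3 - J))*(L + (L*J² - 4)) = (J + L*(3 - J))*(L + (-4 + L*J²)) = (J + L*(3 - J))*(-4 + L + L*J²))
34693 + W(-58, 200) = 34693 + (-4*(-58) - 58*200 + 200*(-58)³ + 200²*(3 - 1*(-58)) + 4*200*(-3 - 58) + (-58)²*200²*(3 - 1*(-58))) = 34693 + (232 - 11600 + 200*(-195112) + 40000*(3 + 58) + 4*200*(-61) + 3364*40000*(3 + 58)) = 34693 + (232 - 11600 - 39022400 + 40000*61 - 48800 + 3364*40000*61) = 34693 + (232 - 11600 - 39022400 + 2440000 - 48800 + 8208160000) = 34693 + 8171517432 = 8171552125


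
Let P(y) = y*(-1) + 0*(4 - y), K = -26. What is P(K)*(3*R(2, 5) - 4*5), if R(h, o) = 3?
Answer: -286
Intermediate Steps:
P(y) = -y (P(y) = -y + 0 = -y)
P(K)*(3*R(2, 5) - 4*5) = (-1*(-26))*(3*3 - 4*5) = 26*(9 - 20) = 26*(-11) = -286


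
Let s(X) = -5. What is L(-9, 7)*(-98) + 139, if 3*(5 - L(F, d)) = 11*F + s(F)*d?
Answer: -14185/3 ≈ -4728.3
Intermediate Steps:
L(F, d) = 5 - 11*F/3 + 5*d/3 (L(F, d) = 5 - (11*F - 5*d)/3 = 5 - (-5*d + 11*F)/3 = 5 + (-11*F/3 + 5*d/3) = 5 - 11*F/3 + 5*d/3)
L(-9, 7)*(-98) + 139 = (5 - 11/3*(-9) + (5/3)*7)*(-98) + 139 = (5 + 33 + 35/3)*(-98) + 139 = (149/3)*(-98) + 139 = -14602/3 + 139 = -14185/3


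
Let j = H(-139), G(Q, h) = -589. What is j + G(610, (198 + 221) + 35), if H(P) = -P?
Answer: -450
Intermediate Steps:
j = 139 (j = -1*(-139) = 139)
j + G(610, (198 + 221) + 35) = 139 - 589 = -450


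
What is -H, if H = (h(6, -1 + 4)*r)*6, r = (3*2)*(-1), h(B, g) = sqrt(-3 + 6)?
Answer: 36*sqrt(3) ≈ 62.354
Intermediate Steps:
h(B, g) = sqrt(3)
r = -6 (r = 6*(-1) = -6)
H = -36*sqrt(3) (H = (sqrt(3)*(-6))*6 = -6*sqrt(3)*6 = -36*sqrt(3) ≈ -62.354)
-H = -(-36)*sqrt(3) = 36*sqrt(3)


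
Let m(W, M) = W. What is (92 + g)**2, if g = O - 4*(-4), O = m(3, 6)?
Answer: 12321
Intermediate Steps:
O = 3
g = 19 (g = 3 - 4*(-4) = 3 + 16 = 19)
(92 + g)**2 = (92 + 19)**2 = 111**2 = 12321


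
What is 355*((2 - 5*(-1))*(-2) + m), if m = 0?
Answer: -4970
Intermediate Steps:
355*((2 - 5*(-1))*(-2) + m) = 355*((2 - 5*(-1))*(-2) + 0) = 355*((2 + 5)*(-2) + 0) = 355*(7*(-2) + 0) = 355*(-14 + 0) = 355*(-14) = -4970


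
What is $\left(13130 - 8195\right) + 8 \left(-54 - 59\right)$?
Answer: $4031$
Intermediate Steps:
$\left(13130 - 8195\right) + 8 \left(-54 - 59\right) = \left(13130 - 8195\right) + 8 \left(-113\right) = 4935 - 904 = 4031$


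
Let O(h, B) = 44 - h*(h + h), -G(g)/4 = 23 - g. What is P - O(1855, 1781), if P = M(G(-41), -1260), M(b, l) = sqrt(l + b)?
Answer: 6882006 + 2*I*sqrt(379) ≈ 6.882e+6 + 38.936*I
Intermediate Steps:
G(g) = -92 + 4*g (G(g) = -4*(23 - g) = -92 + 4*g)
O(h, B) = 44 - 2*h**2 (O(h, B) = 44 - h*2*h = 44 - 2*h**2)
M(b, l) = sqrt(b + l)
P = 2*I*sqrt(379) (P = sqrt((-92 + 4*(-41)) - 1260) = sqrt((-92 - 164) - 1260) = sqrt(-256 - 1260) = sqrt(-1516) = 2*I*sqrt(379) ≈ 38.936*I)
P - O(1855, 1781) = 2*I*sqrt(379) - (44 - 2*1855**2) = 2*I*sqrt(379) - (44 - 2*3441025) = 2*I*sqrt(379) - (44 - 6882050) = 2*I*sqrt(379) - 1*(-6882006) = 2*I*sqrt(379) + 6882006 = 6882006 + 2*I*sqrt(379)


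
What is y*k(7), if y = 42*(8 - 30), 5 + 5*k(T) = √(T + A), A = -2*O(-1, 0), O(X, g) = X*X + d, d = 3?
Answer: 924 - 924*I/5 ≈ 924.0 - 184.8*I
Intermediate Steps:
O(X, g) = 3 + X² (O(X, g) = X*X + 3 = X² + 3 = 3 + X²)
A = -8 (A = -2*(3 + (-1)²) = -2*(3 + 1) = -2*4 = -8)
k(T) = -1 + √(-8 + T)/5 (k(T) = -1 + √(T - 8)/5 = -1 + √(-8 + T)/5)
y = -924 (y = 42*(-22) = -924)
y*k(7) = -924*(-1 + √(-8 + 7)/5) = -924*(-1 + √(-1)/5) = -924*(-1 + I/5) = 924 - 924*I/5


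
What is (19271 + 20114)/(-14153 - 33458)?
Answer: -39385/47611 ≈ -0.82722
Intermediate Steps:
(19271 + 20114)/(-14153 - 33458) = 39385/(-47611) = 39385*(-1/47611) = -39385/47611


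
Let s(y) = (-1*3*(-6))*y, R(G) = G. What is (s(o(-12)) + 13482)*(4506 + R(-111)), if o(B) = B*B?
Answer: 70645230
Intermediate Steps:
o(B) = B²
s(y) = 18*y (s(y) = (-3*(-6))*y = 18*y)
(s(o(-12)) + 13482)*(4506 + R(-111)) = (18*(-12)² + 13482)*(4506 - 111) = (18*144 + 13482)*4395 = (2592 + 13482)*4395 = 16074*4395 = 70645230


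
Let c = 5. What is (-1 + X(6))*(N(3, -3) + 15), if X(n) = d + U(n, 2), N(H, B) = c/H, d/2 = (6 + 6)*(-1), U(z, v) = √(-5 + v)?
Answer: -1250/3 + 50*I*√3/3 ≈ -416.67 + 28.868*I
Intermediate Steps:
d = -24 (d = 2*((6 + 6)*(-1)) = 2*(12*(-1)) = 2*(-12) = -24)
N(H, B) = 5/H
X(n) = -24 + I*√3 (X(n) = -24 + √(-5 + 2) = -24 + √(-3) = -24 + I*√3)
(-1 + X(6))*(N(3, -3) + 15) = (-1 + (-24 + I*√3))*(5/3 + 15) = (-25 + I*√3)*(5*(⅓) + 15) = (-25 + I*√3)*(5/3 + 15) = (-25 + I*√3)*(50/3) = -1250/3 + 50*I*√3/3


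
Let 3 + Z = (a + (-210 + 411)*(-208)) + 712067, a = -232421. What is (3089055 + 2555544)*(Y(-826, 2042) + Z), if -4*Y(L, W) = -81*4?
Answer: 2471860215684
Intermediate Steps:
Y(L, W) = 81 (Y(L, W) = -(-81)*4/4 = -¼*(-324) = 81)
Z = 437835 (Z = -3 + ((-232421 + (-210 + 411)*(-208)) + 712067) = -3 + ((-232421 + 201*(-208)) + 712067) = -3 + ((-232421 - 41808) + 712067) = -3 + (-274229 + 712067) = -3 + 437838 = 437835)
(3089055 + 2555544)*(Y(-826, 2042) + Z) = (3089055 + 2555544)*(81 + 437835) = 5644599*437916 = 2471860215684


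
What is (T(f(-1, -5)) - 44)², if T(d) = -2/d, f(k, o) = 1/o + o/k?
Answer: 284089/144 ≈ 1972.8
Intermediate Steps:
f(k, o) = 1/o + o/k
(T(f(-1, -5)) - 44)² = (-2/(1/(-5) - 5/(-1)) - 44)² = (-2/(-⅕ - 5*(-1)) - 44)² = (-2/(-⅕ + 5) - 44)² = (-2/24/5 - 44)² = (-2*5/24 - 44)² = (-5/12 - 44)² = (-533/12)² = 284089/144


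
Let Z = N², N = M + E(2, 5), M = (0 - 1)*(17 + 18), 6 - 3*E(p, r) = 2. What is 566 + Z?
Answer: 15295/9 ≈ 1699.4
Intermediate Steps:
E(p, r) = 4/3 (E(p, r) = 2 - ⅓*2 = 2 - ⅔ = 4/3)
M = -35 (M = -1*35 = -35)
N = -101/3 (N = -35 + 4/3 = -101/3 ≈ -33.667)
Z = 10201/9 (Z = (-101/3)² = 10201/9 ≈ 1133.4)
566 + Z = 566 + 10201/9 = 15295/9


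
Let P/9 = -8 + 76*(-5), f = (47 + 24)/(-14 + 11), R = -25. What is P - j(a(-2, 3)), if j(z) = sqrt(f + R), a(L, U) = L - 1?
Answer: -3492 - I*sqrt(438)/3 ≈ -3492.0 - 6.9762*I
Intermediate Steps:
a(L, U) = -1 + L
f = -71/3 (f = 71/(-3) = 71*(-1/3) = -71/3 ≈ -23.667)
P = -3492 (P = 9*(-8 + 76*(-5)) = 9*(-8 - 380) = 9*(-388) = -3492)
j(z) = I*sqrt(438)/3 (j(z) = sqrt(-71/3 - 25) = sqrt(-146/3) = I*sqrt(438)/3)
P - j(a(-2, 3)) = -3492 - I*sqrt(438)/3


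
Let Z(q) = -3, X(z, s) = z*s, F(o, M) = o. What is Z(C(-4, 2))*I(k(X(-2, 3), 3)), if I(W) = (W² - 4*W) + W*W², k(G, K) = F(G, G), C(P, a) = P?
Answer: 468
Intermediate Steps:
X(z, s) = s*z
k(G, K) = G
I(W) = W² + W³ - 4*W (I(W) = (W² - 4*W) + W³ = W² + W³ - 4*W)
Z(C(-4, 2))*I(k(X(-2, 3), 3)) = -3*3*(-2)*(-4 + 3*(-2) + (3*(-2))²) = -(-18)*(-4 - 6 + (-6)²) = -(-18)*(-4 - 6 + 36) = -(-18)*26 = -3*(-156) = 468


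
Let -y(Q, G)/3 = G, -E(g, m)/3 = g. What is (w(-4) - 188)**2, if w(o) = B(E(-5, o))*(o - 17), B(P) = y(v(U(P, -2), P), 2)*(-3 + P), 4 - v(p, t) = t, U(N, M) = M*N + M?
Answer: 1752976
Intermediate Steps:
U(N, M) = M + M*N
E(g, m) = -3*g
v(p, t) = 4 - t
y(Q, G) = -3*G
B(P) = 18 - 6*P (B(P) = (-3*2)*(-3 + P) = -6*(-3 + P) = 18 - 6*P)
w(o) = 1224 - 72*o (w(o) = (18 - (-18)*(-5))*(o - 17) = (18 - 6*15)*(-17 + o) = (18 - 90)*(-17 + o) = -72*(-17 + o) = 1224 - 72*o)
(w(-4) - 188)**2 = ((1224 - 72*(-4)) - 188)**2 = ((1224 + 288) - 188)**2 = (1512 - 188)**2 = 1324**2 = 1752976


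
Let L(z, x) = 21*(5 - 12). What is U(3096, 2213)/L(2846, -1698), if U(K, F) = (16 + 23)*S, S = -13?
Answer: 169/49 ≈ 3.4490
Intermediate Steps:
U(K, F) = -507 (U(K, F) = (16 + 23)*(-13) = 39*(-13) = -507)
L(z, x) = -147 (L(z, x) = 21*(-7) = -147)
U(3096, 2213)/L(2846, -1698) = -507/(-147) = -507*(-1/147) = 169/49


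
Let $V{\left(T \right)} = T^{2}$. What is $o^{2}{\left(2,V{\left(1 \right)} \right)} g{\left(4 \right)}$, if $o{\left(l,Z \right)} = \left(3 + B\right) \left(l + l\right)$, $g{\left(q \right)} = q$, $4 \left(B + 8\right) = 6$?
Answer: $784$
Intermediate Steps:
$B = - \frac{13}{2}$ ($B = -8 + \frac{1}{4} \cdot 6 = -8 + \frac{3}{2} = - \frac{13}{2} \approx -6.5$)
$o{\left(l,Z \right)} = - 7 l$ ($o{\left(l,Z \right)} = \left(3 - \frac{13}{2}\right) \left(l + l\right) = - \frac{7 \cdot 2 l}{2} = - 7 l$)
$o^{2}{\left(2,V{\left(1 \right)} \right)} g{\left(4 \right)} = \left(\left(-7\right) 2\right)^{2} \cdot 4 = \left(-14\right)^{2} \cdot 4 = 196 \cdot 4 = 784$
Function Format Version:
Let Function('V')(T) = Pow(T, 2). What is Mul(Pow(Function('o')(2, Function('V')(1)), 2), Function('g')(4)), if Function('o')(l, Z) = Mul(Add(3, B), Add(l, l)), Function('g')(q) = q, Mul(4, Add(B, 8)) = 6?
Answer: 784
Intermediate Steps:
B = Rational(-13, 2) (B = Add(-8, Mul(Rational(1, 4), 6)) = Add(-8, Rational(3, 2)) = Rational(-13, 2) ≈ -6.5000)
Function('o')(l, Z) = Mul(-7, l) (Function('o')(l, Z) = Mul(Add(3, Rational(-13, 2)), Add(l, l)) = Mul(Rational(-7, 2), Mul(2, l)) = Mul(-7, l))
Mul(Pow(Function('o')(2, Function('V')(1)), 2), Function('g')(4)) = Mul(Pow(Mul(-7, 2), 2), 4) = Mul(Pow(-14, 2), 4) = Mul(196, 4) = 784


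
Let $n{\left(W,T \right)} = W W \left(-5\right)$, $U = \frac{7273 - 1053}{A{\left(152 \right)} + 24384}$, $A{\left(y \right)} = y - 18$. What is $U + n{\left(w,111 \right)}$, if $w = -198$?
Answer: $- \frac{2403006070}{12259} \approx -1.9602 \cdot 10^{5}$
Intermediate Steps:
$A{\left(y \right)} = -18 + y$
$U = \frac{3110}{12259}$ ($U = \frac{7273 - 1053}{\left(-18 + 152\right) + 24384} = \frac{6220}{134 + 24384} = \frac{6220}{24518} = 6220 \cdot \frac{1}{24518} = \frac{3110}{12259} \approx 0.25369$)
$n{\left(W,T \right)} = - 5 W^{2}$ ($n{\left(W,T \right)} = W^{2} \left(-5\right) = - 5 W^{2}$)
$U + n{\left(w,111 \right)} = \frac{3110}{12259} - 5 \left(-198\right)^{2} = \frac{3110}{12259} - 196020 = - \frac{2403006070}{12259}$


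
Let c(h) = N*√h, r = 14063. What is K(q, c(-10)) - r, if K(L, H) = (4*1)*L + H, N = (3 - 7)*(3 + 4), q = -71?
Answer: -14347 - 28*I*√10 ≈ -14347.0 - 88.544*I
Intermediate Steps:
N = -28 (N = -4*7 = -28)
c(h) = -28*√h
K(L, H) = H + 4*L (K(L, H) = 4*L + H = H + 4*L)
K(q, c(-10)) - r = (-28*I*√10 + 4*(-71)) - 1*14063 = (-28*I*√10 - 284) - 14063 = (-284 - 28*I*√10) - 14063 = -14347 - 28*I*√10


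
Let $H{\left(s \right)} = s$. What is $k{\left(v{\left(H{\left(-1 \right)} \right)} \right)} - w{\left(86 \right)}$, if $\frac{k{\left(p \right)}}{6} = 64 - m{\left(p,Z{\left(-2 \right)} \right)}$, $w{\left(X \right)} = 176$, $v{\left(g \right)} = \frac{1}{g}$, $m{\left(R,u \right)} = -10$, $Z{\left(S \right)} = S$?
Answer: $268$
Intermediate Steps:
$k{\left(p \right)} = 444$ ($k{\left(p \right)} = 6 \left(64 - -10\right) = 6 \left(64 + 10\right) = 6 \cdot 74 = 444$)
$k{\left(v{\left(H{\left(-1 \right)} \right)} \right)} - w{\left(86 \right)} = 444 - 176 = 268$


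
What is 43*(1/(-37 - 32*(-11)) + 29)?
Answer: 946516/759 ≈ 1247.1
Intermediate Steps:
43*(1/(-37 - 32*(-11)) + 29) = 43*(-1/11/(-69) + 29) = 43*(-1/69*(-1/11) + 29) = 43*(1/759 + 29) = 43*(22012/759) = 946516/759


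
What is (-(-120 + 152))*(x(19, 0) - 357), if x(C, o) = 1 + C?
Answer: 10784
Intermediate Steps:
(-(-120 + 152))*(x(19, 0) - 357) = (-(-120 + 152))*((1 + 19) - 357) = (-1*32)*(20 - 357) = -32*(-337) = 10784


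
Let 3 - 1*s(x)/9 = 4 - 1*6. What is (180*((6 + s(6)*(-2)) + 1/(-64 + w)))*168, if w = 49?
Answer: -2542176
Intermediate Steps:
s(x) = 45 (s(x) = 27 - 9*(4 - 1*6) = 27 - 9*(4 - 6) = 27 - 9*(-2) = 27 + 18 = 45)
(180*((6 + s(6)*(-2)) + 1/(-64 + w)))*168 = (180*((6 + 45*(-2)) + 1/(-64 + 49)))*168 = (180*((6 - 90) + 1/(-15)))*168 = (180*(-84 - 1/15))*168 = (180*(-1261/15))*168 = -15132*168 = -2542176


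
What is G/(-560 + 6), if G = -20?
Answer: 10/277 ≈ 0.036101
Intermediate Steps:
G/(-560 + 6) = -20/(-560 + 6) = -20/(-554) = -1/554*(-20) = 10/277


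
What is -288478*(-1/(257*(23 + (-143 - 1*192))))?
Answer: -144239/40092 ≈ -3.5977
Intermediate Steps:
-288478*(-1/(257*(23 + (-143 - 1*192)))) = -288478*(-1/(257*(23 + (-143 - 192)))) = -288478*(-1/(257*(23 - 335))) = -288478/((-257*(-312))) = -288478/80184 = -288478*1/80184 = -144239/40092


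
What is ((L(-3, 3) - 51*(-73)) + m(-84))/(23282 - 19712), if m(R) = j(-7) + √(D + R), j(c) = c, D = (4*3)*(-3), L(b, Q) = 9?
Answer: 745/714 + I*√30/1785 ≈ 1.0434 + 0.0030685*I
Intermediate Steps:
D = -36 (D = 12*(-3) = -36)
m(R) = -7 + √(-36 + R)
((L(-3, 3) - 51*(-73)) + m(-84))/(23282 - 19712) = ((9 - 51*(-73)) + (-7 + √(-36 - 84)))/(23282 - 19712) = ((9 + 3723) + (-7 + √(-120)))/3570 = (3732 + (-7 + 2*I*√30))*(1/3570) = (3725 + 2*I*√30)*(1/3570) = 745/714 + I*√30/1785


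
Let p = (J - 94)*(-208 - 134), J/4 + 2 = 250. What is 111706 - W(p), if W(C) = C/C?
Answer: 111705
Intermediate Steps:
J = 992 (J = -8 + 4*250 = -8 + 1000 = 992)
p = -307116 (p = (992 - 94)*(-208 - 134) = 898*(-342) = -307116)
W(C) = 1
111706 - W(p) = 111706 - 1*1 = 111706 - 1 = 111705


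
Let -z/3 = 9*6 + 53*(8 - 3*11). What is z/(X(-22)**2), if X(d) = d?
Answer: 3813/484 ≈ 7.8781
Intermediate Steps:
z = 3813 (z = -3*(9*6 + 53*(8 - 3*11)) = -3*(54 + 53*(8 - 33)) = -3*(54 + 53*(-25)) = -3*(54 - 1325) = -3*(-1271) = 3813)
z/(X(-22)**2) = 3813/((-22)**2) = 3813/484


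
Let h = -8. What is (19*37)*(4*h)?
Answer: -22496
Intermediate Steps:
(19*37)*(4*h) = (19*37)*(4*(-8)) = 703*(-32) = -22496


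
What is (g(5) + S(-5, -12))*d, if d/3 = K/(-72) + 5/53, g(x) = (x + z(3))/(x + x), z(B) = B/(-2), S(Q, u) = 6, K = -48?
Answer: 15367/1060 ≈ 14.497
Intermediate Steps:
z(B) = -B/2 (z(B) = B*(-½) = -B/2)
g(x) = (-3/2 + x)/(2*x) (g(x) = (x - ½*3)/(x + x) = (x - 3/2)/((2*x)) = (-3/2 + x)*(1/(2*x)) = (-3/2 + x)/(2*x))
d = 121/53 (d = 3*(-48/(-72) + 5/53) = 3*(-48*(-1/72) + 5*(1/53)) = 3*(⅔ + 5/53) = 3*(121/159) = 121/53 ≈ 2.2830)
(g(5) + S(-5, -12))*d = ((¼)*(-3 + 2*5)/5 + 6)*(121/53) = ((¼)*(⅕)*(-3 + 10) + 6)*(121/53) = ((¼)*(⅕)*7 + 6)*(121/53) = (7/20 + 6)*(121/53) = (127/20)*(121/53) = 15367/1060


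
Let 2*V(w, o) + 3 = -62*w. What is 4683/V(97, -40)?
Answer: -9366/6017 ≈ -1.5566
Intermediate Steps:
V(w, o) = -3/2 - 31*w (V(w, o) = -3/2 + (-62*w)/2 = -3/2 - 31*w)
4683/V(97, -40) = 4683/(-3/2 - 31*97) = 4683/(-3/2 - 3007) = 4683/(-6017/2) = 4683*(-2/6017) = -9366/6017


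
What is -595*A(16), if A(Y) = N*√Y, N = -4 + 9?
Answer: -11900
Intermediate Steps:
N = 5
A(Y) = 5*√Y
-595*A(16) = -2975*√16 = -2975*4 = -595*20 = -11900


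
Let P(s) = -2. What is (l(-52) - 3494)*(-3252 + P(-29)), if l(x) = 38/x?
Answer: 147834101/13 ≈ 1.1372e+7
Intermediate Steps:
(l(-52) - 3494)*(-3252 + P(-29)) = (38/(-52) - 3494)*(-3252 - 2) = (38*(-1/52) - 3494)*(-3254) = (-19/26 - 3494)*(-3254) = -90863/26*(-3254) = 147834101/13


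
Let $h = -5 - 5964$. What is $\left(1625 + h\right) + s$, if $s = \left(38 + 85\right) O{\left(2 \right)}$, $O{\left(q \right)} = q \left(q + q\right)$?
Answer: $-3360$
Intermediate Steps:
$O{\left(q \right)} = 2 q^{2}$ ($O{\left(q \right)} = q 2 q = 2 q^{2}$)
$h = -5969$ ($h = -5 - 5964 = -5969$)
$s = 984$ ($s = \left(38 + 85\right) 2 \cdot 2^{2} = 123 \cdot 2 \cdot 4 = 123 \cdot 8 = 984$)
$\left(1625 + h\right) + s = \left(1625 - 5969\right) + 984 = -4344 + 984 = -3360$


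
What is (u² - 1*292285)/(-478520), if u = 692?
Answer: -186579/478520 ≈ -0.38991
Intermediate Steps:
(u² - 1*292285)/(-478520) = (692² - 1*292285)/(-478520) = (478864 - 292285)*(-1/478520) = 186579*(-1/478520) = -186579/478520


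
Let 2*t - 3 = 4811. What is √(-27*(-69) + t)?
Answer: √4270 ≈ 65.345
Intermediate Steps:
t = 2407 (t = 3/2 + (½)*4811 = 3/2 + 4811/2 = 2407)
√(-27*(-69) + t) = √(-27*(-69) + 2407) = √(1863 + 2407) = √4270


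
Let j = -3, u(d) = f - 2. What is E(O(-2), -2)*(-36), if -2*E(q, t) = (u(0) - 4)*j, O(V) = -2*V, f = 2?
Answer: 216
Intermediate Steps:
u(d) = 0 (u(d) = 2 - 2 = 0)
E(q, t) = -6 (E(q, t) = -(0 - 4)*(-3)/2 = -(-2)*(-3) = -½*12 = -6)
E(O(-2), -2)*(-36) = -6*(-36) = 216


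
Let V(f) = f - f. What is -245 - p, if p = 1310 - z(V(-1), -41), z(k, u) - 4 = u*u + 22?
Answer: 152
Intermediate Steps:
V(f) = 0
z(k, u) = 26 + u² (z(k, u) = 4 + (u*u + 22) = 4 + (u² + 22) = 4 + (22 + u²) = 26 + u²)
p = -397 (p = 1310 - (26 + (-41)²) = 1310 - (26 + 1681) = 1310 - 1*1707 = 1310 - 1707 = -397)
-245 - p = -245 - 1*(-397) = -245 + 397 = 152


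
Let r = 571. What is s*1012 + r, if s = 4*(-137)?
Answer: -554005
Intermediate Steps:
s = -548
s*1012 + r = -548*1012 + 571 = -554576 + 571 = -554005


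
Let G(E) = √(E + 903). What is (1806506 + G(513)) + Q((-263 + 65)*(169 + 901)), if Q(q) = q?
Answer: 1594646 + 2*√354 ≈ 1.5947e+6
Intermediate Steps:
G(E) = √(903 + E)
(1806506 + G(513)) + Q((-263 + 65)*(169 + 901)) = (1806506 + √(903 + 513)) + (-263 + 65)*(169 + 901) = (1806506 + √1416) - 198*1070 = (1806506 + 2*√354) - 211860 = 1594646 + 2*√354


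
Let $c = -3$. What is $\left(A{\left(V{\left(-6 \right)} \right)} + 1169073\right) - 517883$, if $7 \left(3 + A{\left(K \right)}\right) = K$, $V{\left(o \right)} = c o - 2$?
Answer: $\frac{4558325}{7} \approx 6.5119 \cdot 10^{5}$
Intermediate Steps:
$V{\left(o \right)} = -2 - 3 o$ ($V{\left(o \right)} = - 3 o - 2 = -2 - 3 o$)
$A{\left(K \right)} = -3 + \frac{K}{7}$
$\left(A{\left(V{\left(-6 \right)} \right)} + 1169073\right) - 517883 = \left(\left(-3 + \frac{-2 - -18}{7}\right) + 1169073\right) - 517883 = \left(\left(-3 + \frac{-2 + 18}{7}\right) + 1169073\right) - 517883 = \left(\left(-3 + \frac{1}{7} \cdot 16\right) + 1169073\right) - 517883 = \left(\left(-3 + \frac{16}{7}\right) + 1169073\right) - 517883 = \left(- \frac{5}{7} + 1169073\right) - 517883 = \frac{8183506}{7} - 517883 = \frac{4558325}{7}$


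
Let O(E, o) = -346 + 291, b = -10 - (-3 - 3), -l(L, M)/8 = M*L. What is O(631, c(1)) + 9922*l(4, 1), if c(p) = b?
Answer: -317559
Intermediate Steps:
l(L, M) = -8*L*M (l(L, M) = -8*M*L = -8*L*M)
b = -4 (b = -10 - 1*(-6) = -10 + 6 = -4)
c(p) = -4
O(E, o) = -55
O(631, c(1)) + 9922*l(4, 1) = -55 + 9922*(-8*4*1) = -55 + 9922*(-32) = -55 - 317504 = -317559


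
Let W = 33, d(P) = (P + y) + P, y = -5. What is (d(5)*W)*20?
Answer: 3300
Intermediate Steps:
d(P) = -5 + 2*P (d(P) = (P - 5) + P = (-5 + P) + P = -5 + 2*P)
(d(5)*W)*20 = ((-5 + 2*5)*33)*20 = ((-5 + 10)*33)*20 = (5*33)*20 = 165*20 = 3300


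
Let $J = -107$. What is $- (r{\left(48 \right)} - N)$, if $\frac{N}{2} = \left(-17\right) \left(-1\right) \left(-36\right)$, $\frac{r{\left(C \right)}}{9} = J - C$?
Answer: $171$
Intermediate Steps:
$r{\left(C \right)} = -963 - 9 C$ ($r{\left(C \right)} = 9 \left(-107 - C\right) = -963 - 9 C$)
$N = -1224$ ($N = 2 \left(-17\right) \left(-1\right) \left(-36\right) = 2 \cdot 17 \left(-36\right) = 2 \left(-612\right) = -1224$)
$- (r{\left(48 \right)} - N) = - (\left(-963 - 432\right) - -1224) = - (\left(-963 - 432\right) + 1224) = - (-1395 + 1224) = \left(-1\right) \left(-171\right) = 171$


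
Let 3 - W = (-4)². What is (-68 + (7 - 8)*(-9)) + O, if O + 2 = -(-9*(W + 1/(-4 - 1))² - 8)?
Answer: 37879/25 ≈ 1515.2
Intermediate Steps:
W = -13 (W = 3 - 1*(-4)² = 3 - 1*16 = 3 - 16 = -13)
O = 39354/25 (O = -2 - (-9*(-13 + 1/(-4 - 1))² - 8) = -2 - (-9*(-13 + 1/(-5))² - 8) = -2 - (-9*(-13 - ⅕)² - 8) = -2 - (-9*(-66/5)² - 8) = -2 - (-9*4356/25 - 8) = -2 - (-39204/25 - 8) = -2 - 1*(-39404/25) = -2 + 39404/25 = 39354/25 ≈ 1574.2)
(-68 + (7 - 8)*(-9)) + O = (-68 + (7 - 8)*(-9)) + 39354/25 = (-68 - 1*(-9)) + 39354/25 = (-68 + 9) + 39354/25 = -59 + 39354/25 = 37879/25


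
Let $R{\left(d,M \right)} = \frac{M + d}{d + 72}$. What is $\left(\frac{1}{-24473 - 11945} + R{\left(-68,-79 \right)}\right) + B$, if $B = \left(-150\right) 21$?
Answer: $- \frac{232110125}{72836} \approx -3186.8$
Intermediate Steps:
$B = -3150$
$R{\left(d,M \right)} = \frac{M + d}{72 + d}$
$\left(\frac{1}{-24473 - 11945} + R{\left(-68,-79 \right)}\right) + B = \left(\frac{1}{-24473 - 11945} + \frac{-79 - 68}{72 - 68}\right) - 3150 = \left(\frac{1}{-36418} + \frac{1}{4} \left(-147\right)\right) - 3150 = \left(- \frac{1}{36418} + \frac{1}{4} \left(-147\right)\right) - 3150 = \left(- \frac{1}{36418} - \frac{147}{4}\right) - 3150 = - \frac{2676725}{72836} - 3150 = - \frac{232110125}{72836}$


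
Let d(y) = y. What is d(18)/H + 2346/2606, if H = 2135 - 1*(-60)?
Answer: 2598189/2860085 ≈ 0.90843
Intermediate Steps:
H = 2195 (H = 2135 + 60 = 2195)
d(18)/H + 2346/2606 = 18/2195 + 2346/2606 = 18*(1/2195) + 2346*(1/2606) = 18/2195 + 1173/1303 = 2598189/2860085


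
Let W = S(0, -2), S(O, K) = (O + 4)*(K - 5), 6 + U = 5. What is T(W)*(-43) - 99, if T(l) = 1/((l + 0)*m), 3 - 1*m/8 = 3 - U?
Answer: -22219/224 ≈ -99.192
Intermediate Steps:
U = -1 (U = -6 + 5 = -1)
S(O, K) = (-5 + K)*(4 + O) (S(O, K) = (4 + O)*(-5 + K) = (-5 + K)*(4 + O))
m = -8 (m = 24 - 8*(3 - 1*(-1)) = 24 - 8*(3 + 1) = 24 - 8*4 = 24 - 32 = -8)
W = -28 (W = -20 - 5*0 + 4*(-2) - 2*0 = -20 + 0 - 8 + 0 = -28)
T(l) = -1/(8*l) (T(l) = 1/((l + 0)*(-8)) = -1/8/l = -1/(8*l))
T(W)*(-43) - 99 = -1/8/(-28)*(-43) - 99 = -1/8*(-1/28)*(-43) - 99 = (1/224)*(-43) - 99 = -43/224 - 99 = -22219/224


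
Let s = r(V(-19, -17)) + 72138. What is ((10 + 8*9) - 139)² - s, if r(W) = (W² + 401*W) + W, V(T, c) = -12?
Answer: -64209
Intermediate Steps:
r(W) = W² + 402*W
s = 67458 (s = -12*(402 - 12) + 72138 = -12*390 + 72138 = -4680 + 72138 = 67458)
((10 + 8*9) - 139)² - s = ((10 + 8*9) - 139)² - 1*67458 = ((10 + 72) - 139)² - 67458 = (82 - 139)² - 67458 = (-57)² - 67458 = 3249 - 67458 = -64209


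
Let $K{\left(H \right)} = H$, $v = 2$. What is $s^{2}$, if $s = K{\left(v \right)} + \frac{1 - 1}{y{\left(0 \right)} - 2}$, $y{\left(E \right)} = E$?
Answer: $4$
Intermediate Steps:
$s = 2$ ($s = 2 + \frac{1 - 1}{0 - 2} = 2 + \frac{0}{-2} = 2 + 0 \left(- \frac{1}{2}\right) = 2 + 0 = 2$)
$s^{2} = 2^{2} = 4$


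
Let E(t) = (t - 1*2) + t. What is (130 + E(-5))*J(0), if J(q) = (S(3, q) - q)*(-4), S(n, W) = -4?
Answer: 1888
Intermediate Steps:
E(t) = -2 + 2*t (E(t) = (t - 2) + t = (-2 + t) + t = -2 + 2*t)
J(q) = 16 + 4*q (J(q) = (-4 - q)*(-4) = 16 + 4*q)
(130 + E(-5))*J(0) = (130 + (-2 + 2*(-5)))*(16 + 4*0) = (130 + (-2 - 10))*(16 + 0) = (130 - 12)*16 = 118*16 = 1888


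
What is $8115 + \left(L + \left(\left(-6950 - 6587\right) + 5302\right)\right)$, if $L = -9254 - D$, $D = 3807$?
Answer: $-13181$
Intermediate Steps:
$L = -13061$ ($L = -9254 - 3807 = -13061$)
$8115 + \left(L + \left(\left(-6950 - 6587\right) + 5302\right)\right) = 8115 + \left(-13061 + \left(\left(-6950 - 6587\right) + 5302\right)\right) = 8115 + \left(-13061 + \left(-13537 + 5302\right)\right) = 8115 - 21296 = -13181$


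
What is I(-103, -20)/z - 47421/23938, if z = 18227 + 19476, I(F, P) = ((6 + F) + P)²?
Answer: -1460226681/902534414 ≈ -1.6179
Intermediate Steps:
I(F, P) = (6 + F + P)²
z = 37703
I(-103, -20)/z - 47421/23938 = (6 - 103 - 20)²/37703 - 47421/23938 = (-117)²*(1/37703) - 47421*1/23938 = 13689*(1/37703) - 47421/23938 = 13689/37703 - 47421/23938 = -1460226681/902534414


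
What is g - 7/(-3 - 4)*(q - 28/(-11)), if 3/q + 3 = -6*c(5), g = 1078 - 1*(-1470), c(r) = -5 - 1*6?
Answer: 589187/231 ≈ 2550.6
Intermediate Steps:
c(r) = -11 (c(r) = -5 - 6 = -11)
g = 2548 (g = 1078 + 1470 = 2548)
q = 1/21 (q = 3/(-3 - 6*(-11)) = 3/(-3 + 66) = 3/63 = 3*(1/63) = 1/21 ≈ 0.047619)
g - 7/(-3 - 4)*(q - 28/(-11)) = 2548 - 7/(-3 - 4)*(1/21 - 28/(-11)) = 2548 - 7/(-7)*(1/21 - 28*(-1/11)) = 2548 - (-⅐*7)*(1/21 + 28/11) = 2548 - (-1)*599/231 = 2548 - 1*(-599/231) = 2548 + 599/231 = 589187/231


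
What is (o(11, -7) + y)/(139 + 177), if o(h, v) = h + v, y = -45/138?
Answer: 169/14536 ≈ 0.011626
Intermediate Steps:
y = -15/46 (y = -45*1/138 = -15/46 ≈ -0.32609)
(o(11, -7) + y)/(139 + 177) = ((11 - 7) - 15/46)/(139 + 177) = (4 - 15/46)/316 = (169/46)*(1/316) = 169/14536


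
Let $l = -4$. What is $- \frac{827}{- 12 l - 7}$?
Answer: $- \frac{827}{41} \approx -20.171$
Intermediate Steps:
$- \frac{827}{- 12 l - 7} = - \frac{827}{\left(-12\right) \left(-4\right) - 7} = - \frac{827}{48 - 7} = - \frac{827}{41}$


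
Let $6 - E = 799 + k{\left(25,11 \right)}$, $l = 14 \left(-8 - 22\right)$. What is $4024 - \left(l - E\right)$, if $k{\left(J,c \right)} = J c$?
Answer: $3376$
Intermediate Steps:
$l = -420$ ($l = 14 \left(-30\right) = -420$)
$E = -1068$ ($E = 6 - \left(799 + 25 \cdot 11\right) = 6 - \left(799 + 275\right) = 6 - 1074 = -1068$)
$4024 - \left(l - E\right) = 4024 - \left(-420 - -1068\right) = 4024 - \left(-420 + 1068\right) = 4024 - 648 = 3376$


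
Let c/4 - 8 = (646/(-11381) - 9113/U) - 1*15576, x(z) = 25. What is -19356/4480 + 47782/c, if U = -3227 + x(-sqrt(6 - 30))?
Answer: -34024906563367/6687305642080 ≈ -5.0880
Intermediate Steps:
U = -3202 (U = -3227 + 25 = -3202)
c = -59708086090/958999 (c = 32 + 4*((646/(-11381) - 9113/(-3202)) - 1*15576) = 32 + 4*((646*(-1/11381) - 9113*(-1/3202)) - 15576) = 32 + 4*((-34/599 + 9113/3202) - 15576) = 32 + 4*(5349819/1917998 - 15576) = 32 + 4*(-29869387029/1917998) = 32 - 59738774058/958999 = -59708086090/958999 ≈ -62261.)
-19356/4480 + 47782/c = -19356/4480 + 47782/(-59708086090/958999) = -19356*1/4480 + 47782*(-958999/59708086090) = -4839/1120 - 22911445109/29854043045 = -34024906563367/6687305642080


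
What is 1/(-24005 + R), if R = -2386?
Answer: -1/26391 ≈ -3.7892e-5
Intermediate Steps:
1/(-24005 + R) = 1/(-24005 - 2386) = 1/(-26391) = -1/26391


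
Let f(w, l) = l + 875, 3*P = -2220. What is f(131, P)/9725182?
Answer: 135/9725182 ≈ 1.3881e-5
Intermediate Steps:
P = -740 (P = (1/3)*(-2220) = -740)
f(w, l) = 875 + l
f(131, P)/9725182 = (875 - 740)/9725182 = 135*(1/9725182) = 135/9725182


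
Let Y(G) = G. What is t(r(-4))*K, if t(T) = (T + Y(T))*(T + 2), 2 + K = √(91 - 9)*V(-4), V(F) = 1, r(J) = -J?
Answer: -96 + 48*√82 ≈ 338.66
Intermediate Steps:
K = -2 + √82 (K = -2 + √(91 - 9)*1 = -2 + √82*1 = -2 + √82 ≈ 7.0554)
t(T) = 2*T*(2 + T) (t(T) = (T + T)*(T + 2) = (2*T)*(2 + T) = 2*T*(2 + T))
t(r(-4))*K = (2*(-1*(-4))*(2 - 1*(-4)))*(-2 + √82) = (2*4*(2 + 4))*(-2 + √82) = (2*4*6)*(-2 + √82) = 48*(-2 + √82) = -96 + 48*√82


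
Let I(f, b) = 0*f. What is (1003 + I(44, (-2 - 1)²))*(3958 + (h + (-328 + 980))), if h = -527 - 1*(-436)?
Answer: 4532557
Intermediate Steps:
I(f, b) = 0
h = -91 (h = -527 + 436 = -91)
(1003 + I(44, (-2 - 1)²))*(3958 + (h + (-328 + 980))) = (1003 + 0)*(3958 + (-91 + (-328 + 980))) = 1003*(3958 + (-91 + 652)) = 1003*(3958 + 561) = 1003*4519 = 4532557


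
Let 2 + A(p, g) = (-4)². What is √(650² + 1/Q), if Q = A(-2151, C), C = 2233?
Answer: √82810014/14 ≈ 650.00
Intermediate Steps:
A(p, g) = 14 (A(p, g) = -2 + (-4)² = -2 + 16 = 14)
Q = 14
√(650² + 1/Q) = √(650² + 1/14) = √(422500 + 1/14) = √(5915001/14) = √82810014/14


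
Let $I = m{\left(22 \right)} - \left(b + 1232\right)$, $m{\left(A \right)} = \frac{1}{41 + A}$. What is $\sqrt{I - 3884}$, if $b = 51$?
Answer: $\frac{4 i \sqrt{142415}}{21} \approx 71.882 i$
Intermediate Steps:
$I = - \frac{80828}{63}$ ($I = \frac{1}{41 + 22} - \left(51 + 1232\right) = \frac{1}{63} - 1283 = - \frac{80828}{63} \approx -1283.0$)
$\sqrt{I - 3884} = \sqrt{- \frac{80828}{63} - 3884} = \sqrt{- \frac{325520}{63}} = \frac{4 i \sqrt{142415}}{21}$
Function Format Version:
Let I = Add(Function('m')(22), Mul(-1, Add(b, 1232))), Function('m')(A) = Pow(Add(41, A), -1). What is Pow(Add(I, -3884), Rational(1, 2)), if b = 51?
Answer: Mul(Rational(4, 21), I, Pow(142415, Rational(1, 2))) ≈ Mul(71.882, I)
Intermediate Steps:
I = Rational(-80828, 63) (I = Add(Pow(Add(41, 22), -1), Mul(-1, Add(51, 1232))) = Add(Pow(63, -1), Mul(-1, 1283)) = Add(Rational(1, 63), -1283) = Rational(-80828, 63) ≈ -1283.0)
Pow(Add(I, -3884), Rational(1, 2)) = Pow(Add(Rational(-80828, 63), -3884), Rational(1, 2)) = Pow(Rational(-325520, 63), Rational(1, 2)) = Mul(Rational(4, 21), I, Pow(142415, Rational(1, 2)))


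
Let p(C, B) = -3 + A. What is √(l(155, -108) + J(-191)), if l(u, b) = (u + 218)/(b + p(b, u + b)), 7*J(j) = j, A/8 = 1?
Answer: 6*I*√446299/721 ≈ 5.5594*I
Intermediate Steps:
A = 8 (A = 8*1 = 8)
J(j) = j/7
p(C, B) = 5 (p(C, B) = -3 + 8 = 5)
l(u, b) = (218 + u)/(5 + b) (l(u, b) = (u + 218)/(b + 5) = (218 + u)/(5 + b))
√(l(155, -108) + J(-191)) = √((218 + 155)/(5 - 108) + (⅐)*(-191)) = √(373/(-103) - 191/7) = √(-1/103*373 - 191/7) = √(-373/103 - 191/7) = √(-22284/721) = 6*I*√446299/721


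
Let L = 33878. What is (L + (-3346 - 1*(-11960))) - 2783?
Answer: 39709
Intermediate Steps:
(L + (-3346 - 1*(-11960))) - 2783 = (33878 + (-3346 - 1*(-11960))) - 2783 = (33878 + (-3346 + 11960)) - 2783 = (33878 + 8614) - 2783 = 42492 - 2783 = 39709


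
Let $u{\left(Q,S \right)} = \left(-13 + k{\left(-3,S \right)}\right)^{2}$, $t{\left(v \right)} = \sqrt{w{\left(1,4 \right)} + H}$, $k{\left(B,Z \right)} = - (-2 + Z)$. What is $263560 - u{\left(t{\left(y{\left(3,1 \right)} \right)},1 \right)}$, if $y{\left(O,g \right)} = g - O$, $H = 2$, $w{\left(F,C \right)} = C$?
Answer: $263416$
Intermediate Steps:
$k{\left(B,Z \right)} = 2 - Z$
$t{\left(v \right)} = \sqrt{6}$ ($t{\left(v \right)} = \sqrt{4 + 2} = \sqrt{6}$)
$u{\left(Q,S \right)} = \left(-11 - S\right)^{2}$ ($u{\left(Q,S \right)} = \left(-13 - \left(-2 + S\right)\right)^{2} = \left(-11 - S\right)^{2}$)
$263560 - u{\left(t{\left(y{\left(3,1 \right)} \right)},1 \right)} = 263560 - \left(11 + 1\right)^{2} = 263560 - 12^{2} = 263560 - 144 = 263416$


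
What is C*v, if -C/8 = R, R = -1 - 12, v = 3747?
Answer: 389688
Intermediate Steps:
R = -13
C = 104 (C = -8*(-13) = 104)
C*v = 104*3747 = 389688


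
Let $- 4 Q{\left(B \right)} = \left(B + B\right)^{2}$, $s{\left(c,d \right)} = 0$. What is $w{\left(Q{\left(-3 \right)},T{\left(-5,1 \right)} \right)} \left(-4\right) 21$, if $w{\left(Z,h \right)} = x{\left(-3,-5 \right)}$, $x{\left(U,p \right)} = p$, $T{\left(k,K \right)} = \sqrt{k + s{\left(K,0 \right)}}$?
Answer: $420$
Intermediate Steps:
$T{\left(k,K \right)} = \sqrt{k}$ ($T{\left(k,K \right)} = \sqrt{k + 0} = \sqrt{k}$)
$Q{\left(B \right)} = - B^{2}$ ($Q{\left(B \right)} = - \frac{\left(B + B\right)^{2}}{4} = - \frac{\left(2 B\right)^{2}}{4} = - \frac{4 B^{2}}{4} = - B^{2}$)
$w{\left(Z,h \right)} = -5$
$w{\left(Q{\left(-3 \right)},T{\left(-5,1 \right)} \right)} \left(-4\right) 21 = \left(-5\right) \left(-4\right) 21 = 20 \cdot 21 = 420$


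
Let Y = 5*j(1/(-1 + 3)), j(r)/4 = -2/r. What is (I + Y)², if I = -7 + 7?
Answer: 6400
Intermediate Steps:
j(r) = -8/r (j(r) = 4*(-2/r) = -8/r)
Y = -80 (Y = 5*(-8/(1/(-1 + 3))) = 5*(-8/(1/2)) = 5*(-8/½) = 5*(-8*2) = 5*(-16) = -80)
I = 0
(I + Y)² = (0 - 80)² = (-80)² = 6400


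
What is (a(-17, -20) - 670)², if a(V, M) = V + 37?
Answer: 422500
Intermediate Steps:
a(V, M) = 37 + V
(a(-17, -20) - 670)² = ((37 - 17) - 670)² = (20 - 670)² = (-650)² = 422500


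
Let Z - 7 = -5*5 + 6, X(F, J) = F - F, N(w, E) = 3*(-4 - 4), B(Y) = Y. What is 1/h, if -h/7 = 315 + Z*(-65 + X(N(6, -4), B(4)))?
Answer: -1/7665 ≈ -0.00013046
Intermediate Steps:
N(w, E) = -24 (N(w, E) = 3*(-8) = -24)
X(F, J) = 0
Z = -12 (Z = 7 + (-5*5 + 6) = 7 + (-25 + 6) = 7 - 19 = -12)
h = -7665 (h = -7*(315 - 12*(-65 + 0)) = -7*(315 - 12*(-65)) = -7*(315 + 780) = -7*1095 = -7665)
1/h = 1/(-7665) = -1/7665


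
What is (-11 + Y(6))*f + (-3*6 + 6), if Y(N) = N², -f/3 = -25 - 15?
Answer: 2988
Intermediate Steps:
f = 120 (f = -3*(-25 - 15) = -3*(-40) = 120)
(-11 + Y(6))*f + (-3*6 + 6) = (-11 + 6²)*120 + (-3*6 + 6) = (-11 + 36)*120 + (-18 + 6) = 25*120 - 12 = 3000 - 12 = 2988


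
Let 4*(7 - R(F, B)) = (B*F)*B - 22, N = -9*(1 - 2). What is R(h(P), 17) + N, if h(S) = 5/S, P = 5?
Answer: -203/4 ≈ -50.750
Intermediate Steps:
N = 9 (N = -9*(-1) = 9)
R(F, B) = 25/2 - F*B²/4 (R(F, B) = 7 - ((B*F)*B - 22)/4 = 7 - (F*B² - 22)/4 = 7 - (-22 + F*B²)/4 = 7 + (11/2 - F*B²/4) = 25/2 - F*B²/4)
R(h(P), 17) + N = (25/2 - ¼*5/5*17²) + 9 = (25/2 - ¼*5*(⅕)*289) + 9 = (25/2 - ¼*1*289) + 9 = (25/2 - 289/4) + 9 = -239/4 + 9 = -203/4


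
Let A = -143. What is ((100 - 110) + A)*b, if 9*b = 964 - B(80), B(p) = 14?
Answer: -16150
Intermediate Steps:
b = 950/9 (b = (964 - 1*14)/9 = (964 - 14)/9 = (1/9)*950 = 950/9 ≈ 105.56)
((100 - 110) + A)*b = ((100 - 110) - 143)*(950/9) = (-10 - 143)*(950/9) = -153*950/9 = -16150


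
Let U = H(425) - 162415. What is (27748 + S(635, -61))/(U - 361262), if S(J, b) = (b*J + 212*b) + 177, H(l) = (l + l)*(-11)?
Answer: 23742/533027 ≈ 0.044542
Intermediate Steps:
H(l) = -22*l (H(l) = (2*l)*(-11) = -22*l)
S(J, b) = 177 + 212*b + J*b (S(J, b) = (J*b + 212*b) + 177 = (212*b + J*b) + 177 = 177 + 212*b + J*b)
U = -171765 (U = -22*425 - 162415 = -9350 - 162415 = -171765)
(27748 + S(635, -61))/(U - 361262) = (27748 + (177 + 212*(-61) + 635*(-61)))/(-171765 - 361262) = (27748 + (177 - 12932 - 38735))/(-533027) = (27748 - 51490)*(-1/533027) = -23742*(-1/533027) = 23742/533027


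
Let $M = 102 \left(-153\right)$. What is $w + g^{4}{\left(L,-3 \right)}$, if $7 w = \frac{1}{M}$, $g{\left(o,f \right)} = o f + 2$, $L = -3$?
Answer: $\frac{1599412121}{109242} \approx 14641.0$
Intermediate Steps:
$g{\left(o,f \right)} = 2 + f o$ ($g{\left(o,f \right)} = f o + 2 = 2 + f o$)
$M = -15606$
$w = - \frac{1}{109242}$ ($w = \frac{1}{7 \left(-15606\right)} = \frac{1}{7} \left(- \frac{1}{15606}\right) = - \frac{1}{109242} \approx -9.154 \cdot 10^{-6}$)
$w + g^{4}{\left(L,-3 \right)} = - \frac{1}{109242} + \left(2 - -9\right)^{4} = - \frac{1}{109242} + \left(2 + 9\right)^{4} = - \frac{1}{109242} + 11^{4} = - \frac{1}{109242} + 14641 = \frac{1599412121}{109242}$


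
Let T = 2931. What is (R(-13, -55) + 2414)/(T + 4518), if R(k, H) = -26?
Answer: 796/2483 ≈ 0.32058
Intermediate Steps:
(R(-13, -55) + 2414)/(T + 4518) = (-26 + 2414)/(2931 + 4518) = 2388/7449 = 2388*(1/7449) = 796/2483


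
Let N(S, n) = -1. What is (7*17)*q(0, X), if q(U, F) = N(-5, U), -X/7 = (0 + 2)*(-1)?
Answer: -119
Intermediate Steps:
X = 14 (X = -7*(0 + 2)*(-1) = -14*(-1) = -7*(-2) = 14)
q(U, F) = -1
(7*17)*q(0, X) = (7*17)*(-1) = 119*(-1) = -119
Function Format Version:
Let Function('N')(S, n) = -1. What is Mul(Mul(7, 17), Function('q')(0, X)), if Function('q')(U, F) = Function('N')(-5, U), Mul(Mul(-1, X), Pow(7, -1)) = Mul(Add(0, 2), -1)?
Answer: -119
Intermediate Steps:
X = 14 (X = Mul(-7, Mul(Add(0, 2), -1)) = Mul(-7, Mul(2, -1)) = Mul(-7, -2) = 14)
Function('q')(U, F) = -1
Mul(Mul(7, 17), Function('q')(0, X)) = Mul(Mul(7, 17), -1) = Mul(119, -1) = -119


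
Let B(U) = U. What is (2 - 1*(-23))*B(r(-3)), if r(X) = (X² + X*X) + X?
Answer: 375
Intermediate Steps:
r(X) = X + 2*X² (r(X) = (X² + X²) + X = 2*X² + X = X + 2*X²)
(2 - 1*(-23))*B(r(-3)) = (2 - 1*(-23))*(-3*(1 + 2*(-3))) = (2 + 23)*(-3*(1 - 6)) = 25*(-3*(-5)) = 25*15 = 375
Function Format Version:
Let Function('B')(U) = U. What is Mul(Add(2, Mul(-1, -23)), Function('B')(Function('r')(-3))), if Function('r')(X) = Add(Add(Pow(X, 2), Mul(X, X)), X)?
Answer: 375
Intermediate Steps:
Function('r')(X) = Add(X, Mul(2, Pow(X, 2))) (Function('r')(X) = Add(Add(Pow(X, 2), Pow(X, 2)), X) = Add(Mul(2, Pow(X, 2)), X) = Add(X, Mul(2, Pow(X, 2))))
Mul(Add(2, Mul(-1, -23)), Function('B')(Function('r')(-3))) = Mul(Add(2, Mul(-1, -23)), Mul(-3, Add(1, Mul(2, -3)))) = Mul(Add(2, 23), Mul(-3, Add(1, -6))) = Mul(25, Mul(-3, -5)) = Mul(25, 15) = 375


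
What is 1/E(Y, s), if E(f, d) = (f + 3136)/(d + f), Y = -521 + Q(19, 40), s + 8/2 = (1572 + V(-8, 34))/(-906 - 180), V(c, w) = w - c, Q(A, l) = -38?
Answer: -102172/466437 ≈ -0.21905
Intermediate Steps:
s = -993/181 (s = -4 + (1572 + (34 - 1*(-8)))/(-906 - 180) = -4 + (1572 + (34 + 8))/(-1086) = -4 + (1572 + 42)*(-1/1086) = -4 + 1614*(-1/1086) = -4 - 269/181 = -993/181 ≈ -5.4862)
Y = -559 (Y = -521 - 38 = -559)
E(f, d) = (3136 + f)/(d + f)
1/E(Y, s) = 1/((3136 - 559)/(-993/181 - 559)) = 1/(2577/(-102172/181)) = 1/(-181/102172*2577) = 1/(-466437/102172) = -102172/466437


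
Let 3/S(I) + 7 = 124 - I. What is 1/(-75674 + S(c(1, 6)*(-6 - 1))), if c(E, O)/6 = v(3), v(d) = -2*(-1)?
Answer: -67/5070157 ≈ -1.3215e-5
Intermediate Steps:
v(d) = 2
c(E, O) = 12 (c(E, O) = 6*2 = 12)
S(I) = 3/(117 - I) (S(I) = 3/(-7 + (124 - I)) = 3/(117 - I))
1/(-75674 + S(c(1, 6)*(-6 - 1))) = 1/(-75674 - 3/(-117 + 12*(-6 - 1))) = 1/(-75674 - 3/(-117 + 12*(-7))) = 1/(-75674 - 3/(-117 - 84)) = 1/(-75674 - 3/(-201)) = 1/(-75674 - 3*(-1/201)) = 1/(-75674 + 1/67) = 1/(-5070157/67) = -67/5070157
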